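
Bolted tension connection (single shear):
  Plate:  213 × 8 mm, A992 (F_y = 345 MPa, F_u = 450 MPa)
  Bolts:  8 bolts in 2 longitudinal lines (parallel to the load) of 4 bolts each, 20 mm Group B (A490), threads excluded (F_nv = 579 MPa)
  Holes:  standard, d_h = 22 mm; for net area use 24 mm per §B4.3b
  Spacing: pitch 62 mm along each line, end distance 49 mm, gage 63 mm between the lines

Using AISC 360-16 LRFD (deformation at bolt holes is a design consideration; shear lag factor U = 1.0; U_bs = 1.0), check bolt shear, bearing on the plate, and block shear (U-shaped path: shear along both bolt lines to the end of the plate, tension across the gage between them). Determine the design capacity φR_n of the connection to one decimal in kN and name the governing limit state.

Bolt shear: A_b = π(20)²/4 = 314.16 mm². φR_n = 0.75 × 579 × 314.16 × 8 × 1 = 1091.4 kN.
Bearing (8 mm plate, F_u = 450 MPa): end bolts L_c = 49 − 22/2 = 38, R_n = min(1.2×38×8×450, 2.4×20×8×450) = 164.16 kN/bolt; interior L_c = 62 − 22 = 40, R_n = 172.8 kN/bolt. φR_n = 0.75 × (2×164.16 + 6×172.8) = 1023.8 kN.
Block shear: shear path 2×[49+3×62] = 2×235 mm, A_gv = 3760, A_nv = 2×(235 − 3.5×24)×8 = 2416 mm²; tension across gage: (63 − 1×24)×8 = 312 mm². R_n = min(0.6×450×2416, 0.6×345×3760) + 1.0×450×312 = min(652.32, 778.32) + 140.4 = 792.72 kN. φR_n = 0.75 × 792.72 = 594.5 kN.
Governing: min(1091.4, 1023.8, 594.5) = 594.5 kN → block shear.

594.5 kN (block shear governs)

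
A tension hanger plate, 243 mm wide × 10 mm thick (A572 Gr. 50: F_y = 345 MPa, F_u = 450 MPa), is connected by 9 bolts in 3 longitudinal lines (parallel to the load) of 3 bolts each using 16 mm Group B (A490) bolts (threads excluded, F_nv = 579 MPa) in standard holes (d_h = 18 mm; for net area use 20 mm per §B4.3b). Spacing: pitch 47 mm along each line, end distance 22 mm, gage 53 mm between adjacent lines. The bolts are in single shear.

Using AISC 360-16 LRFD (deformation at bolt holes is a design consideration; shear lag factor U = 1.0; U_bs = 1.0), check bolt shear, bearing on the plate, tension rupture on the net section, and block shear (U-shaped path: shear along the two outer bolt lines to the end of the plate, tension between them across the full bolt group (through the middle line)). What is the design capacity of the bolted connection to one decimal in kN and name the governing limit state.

490.1 kN (block shear governs)

Bolt shear: A_b = π(16)²/4 = 201.06 mm². φR_n = 0.75 × 579 × 201.06 × 9 × 1 = 785.8 kN.
Bearing (10 mm plate, F_u = 450 MPa): end bolts L_c = 22 − 18/2 = 13, R_n = min(1.2×13×10×450, 2.4×16×10×450) = 70.2 kN/bolt; interior L_c = 47 − 18 = 29, R_n = 156.6 kN/bolt. φR_n = 0.75 × (3×70.2 + 6×156.6) = 862.7 kN.
Tension rupture (net): A_n = (243 − 3×20)×10 = 1830 mm² (U = 1.0, A_e = A_n). φR_n = 0.75 × 450 × 1830 = 617.6 kN.
Block shear: shear path 2×[22+2×47] = 2×116 mm, A_gv = 2320, A_nv = 2×(116 − 2.5×20)×10 = 1320 mm²; tension across gage: (106 − 2×20)×10 = 660 mm². R_n = min(0.6×450×1320, 0.6×345×2320) + 1.0×450×660 = min(356.4, 480.24) + 297 = 653.4 kN. φR_n = 0.75 × 653.4 = 490.1 kN.
Governing: min(785.8, 862.7, 617.6, 490.1) = 490.1 kN → block shear.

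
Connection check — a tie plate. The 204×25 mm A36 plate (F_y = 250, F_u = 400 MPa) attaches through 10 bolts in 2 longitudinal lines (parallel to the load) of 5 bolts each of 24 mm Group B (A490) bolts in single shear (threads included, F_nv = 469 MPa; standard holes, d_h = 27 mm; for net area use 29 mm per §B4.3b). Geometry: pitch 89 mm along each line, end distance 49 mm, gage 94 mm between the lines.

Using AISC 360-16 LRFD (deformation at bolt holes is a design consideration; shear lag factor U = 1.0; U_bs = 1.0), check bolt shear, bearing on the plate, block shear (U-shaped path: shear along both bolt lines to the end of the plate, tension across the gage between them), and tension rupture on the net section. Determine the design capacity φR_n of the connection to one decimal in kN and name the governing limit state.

Bolt shear: A_b = π(24)²/4 = 452.39 mm². φR_n = 0.75 × 469 × 452.39 × 10 × 1 = 1591.3 kN.
Bearing (25 mm plate, F_u = 400 MPa): end bolts L_c = 49 − 27/2 = 35.5, R_n = min(1.2×35.5×25×400, 2.4×24×25×400) = 426 kN/bolt; interior L_c = 89 − 27 = 62, R_n = 576 kN/bolt. φR_n = 0.75 × (2×426 + 8×576) = 4095.0 kN.
Block shear: shear path 2×[49+4×89] = 2×405 mm, A_gv = 20250, A_nv = 2×(405 − 4.5×29)×25 = 13725 mm²; tension across gage: (94 − 1×29)×25 = 1625 mm². R_n = min(0.6×400×13725, 0.6×250×20250) + 1.0×400×1625 = min(3294, 3037.5) + 650 = 3687.5 kN. φR_n = 0.75 × 3687.5 = 2765.6 kN.
Tension rupture (net): A_n = (204 − 2×29)×25 = 3650 mm² (U = 1.0, A_e = A_n). φR_n = 0.75 × 400 × 3650 = 1095.0 kN.
Governing: min(1591.3, 4095.0, 2765.6, 1095.0) = 1095.0 kN → net-section rupture.

1095.0 kN (net-section rupture governs)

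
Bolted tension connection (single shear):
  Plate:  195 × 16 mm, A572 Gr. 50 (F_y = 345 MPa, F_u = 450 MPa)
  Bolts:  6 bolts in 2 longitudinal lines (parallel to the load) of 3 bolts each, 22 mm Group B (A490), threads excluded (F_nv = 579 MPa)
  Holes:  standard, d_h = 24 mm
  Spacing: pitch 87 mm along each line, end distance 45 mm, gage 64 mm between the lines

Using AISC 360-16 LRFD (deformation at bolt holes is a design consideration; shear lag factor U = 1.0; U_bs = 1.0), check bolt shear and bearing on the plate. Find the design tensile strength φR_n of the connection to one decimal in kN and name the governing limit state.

990.4 kN (bolt shear governs)

Bolt shear: A_b = π(22)²/4 = 380.13 mm². φR_n = 0.75 × 579 × 380.13 × 6 × 1 = 990.4 kN.
Bearing (16 mm plate, F_u = 450 MPa): end bolts L_c = 45 − 24/2 = 33, R_n = min(1.2×33×16×450, 2.4×22×16×450) = 285.12 kN/bolt; interior L_c = 87 − 24 = 63, R_n = 380.16 kN/bolt. φR_n = 0.75 × (2×285.12 + 4×380.16) = 1568.2 kN.
Governing: min(990.4, 1568.2) = 990.4 kN → bolt shear.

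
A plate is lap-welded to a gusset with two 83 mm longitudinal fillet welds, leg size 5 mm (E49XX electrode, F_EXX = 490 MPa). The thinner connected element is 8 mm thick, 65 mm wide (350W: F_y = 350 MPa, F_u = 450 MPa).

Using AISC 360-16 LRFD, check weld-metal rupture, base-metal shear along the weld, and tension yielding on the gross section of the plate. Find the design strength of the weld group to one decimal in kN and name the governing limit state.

Weld metal: throat = 0.707×5 = 3.535 mm, L = 2×83 = 166 mm. φR_n = 0.75 × 0.6 × 490 × 3.535 × 166 = 129.4 kN.
Base metal shear (8 mm plate): yield φR_n = 1.0×0.6×350×8×166 = 278.9 kN; rupture φR_n = 0.75×0.6×450×8×166 = 268.9 kN; take 268.9 kN (rupture).
Tension yield (gross): A_g = 65×8 = 520 mm². φR_n = 0.90 × 350 × 520 = 163.8 kN.
Governing: min(129.4, 268.9, 163.8) = 129.4 kN → weld metal.

129.4 kN (weld metal governs)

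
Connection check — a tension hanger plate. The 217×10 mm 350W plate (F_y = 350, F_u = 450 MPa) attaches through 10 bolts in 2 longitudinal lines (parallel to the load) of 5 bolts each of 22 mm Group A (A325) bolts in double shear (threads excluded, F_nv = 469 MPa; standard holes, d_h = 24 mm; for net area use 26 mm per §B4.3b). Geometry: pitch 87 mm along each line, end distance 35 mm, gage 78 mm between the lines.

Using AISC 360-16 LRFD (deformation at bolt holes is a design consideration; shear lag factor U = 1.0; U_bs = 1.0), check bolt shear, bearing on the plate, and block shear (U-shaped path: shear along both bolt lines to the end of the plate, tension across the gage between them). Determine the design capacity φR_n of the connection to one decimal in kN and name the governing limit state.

1252.8 kN (block shear governs)

Bolt shear: A_b = π(22)²/4 = 380.13 mm². φR_n = 0.75 × 469 × 380.13 × 10 × 2 = 2674.2 kN.
Bearing (10 mm plate, F_u = 450 MPa): end bolts L_c = 35 − 24/2 = 23, R_n = min(1.2×23×10×450, 2.4×22×10×450) = 124.2 kN/bolt; interior L_c = 87 − 24 = 63, R_n = 237.6 kN/bolt. φR_n = 0.75 × (2×124.2 + 8×237.6) = 1611.9 kN.
Block shear: shear path 2×[35+4×87] = 2×383 mm, A_gv = 7660, A_nv = 2×(383 − 4.5×26)×10 = 5320 mm²; tension across gage: (78 − 1×26)×10 = 520 mm². R_n = min(0.6×450×5320, 0.6×350×7660) + 1.0×450×520 = min(1436.4, 1608.6) + 234 = 1670.4 kN. φR_n = 0.75 × 1670.4 = 1252.8 kN.
Governing: min(2674.2, 1611.9, 1252.8) = 1252.8 kN → block shear.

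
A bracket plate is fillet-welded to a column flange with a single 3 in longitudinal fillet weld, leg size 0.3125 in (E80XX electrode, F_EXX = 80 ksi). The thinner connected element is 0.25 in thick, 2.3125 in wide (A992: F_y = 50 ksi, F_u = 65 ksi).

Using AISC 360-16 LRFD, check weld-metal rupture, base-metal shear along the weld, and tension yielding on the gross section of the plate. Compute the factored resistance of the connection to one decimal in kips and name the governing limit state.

21.9 kips (base-metal shear governs)

Weld metal: throat = 0.707×0.3125 = 0.22094 in, L = 3 in. φR_n = 0.75 × 0.6 × 80 × 0.22094 × 3 = 23.9 kips.
Base metal shear (0.25 in plate): yield φR_n = 1.0×0.6×50×0.25×3 = 22.5 kips; rupture φR_n = 0.75×0.6×65×0.25×3 = 21.9 kips; take 21.9 kips (rupture).
Tension yield (gross): A_g = 2.3125×0.25 = 0.57813 in². φR_n = 0.90 × 50 × 0.57813 = 26.0 kips.
Governing: min(23.9, 21.9, 26.0) = 21.9 kips → base-metal shear.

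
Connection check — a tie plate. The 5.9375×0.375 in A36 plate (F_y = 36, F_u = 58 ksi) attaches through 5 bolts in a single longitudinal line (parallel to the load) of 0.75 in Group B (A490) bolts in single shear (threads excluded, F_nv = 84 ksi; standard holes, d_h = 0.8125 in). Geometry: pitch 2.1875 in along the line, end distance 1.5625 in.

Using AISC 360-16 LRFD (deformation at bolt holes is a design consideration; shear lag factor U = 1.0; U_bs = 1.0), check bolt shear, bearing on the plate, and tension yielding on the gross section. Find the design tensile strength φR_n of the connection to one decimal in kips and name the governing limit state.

72.1 kips (gross-section yield governs)

Bolt shear: A_b = π(0.75)²/4 = 0.44179 in². φR_n = 0.75 × 84 × 0.44179 × 5 × 1 = 139.2 kips.
Bearing (0.375 in plate, F_u = 58 ksi): end bolts L_c = 1.5625 − 0.8125/2 = 1.15625, R_n = min(1.2×1.15625×0.375×58, 2.4×0.75×0.375×58) = 30.178 kips/bolt; interior L_c = 2.1875 − 0.8125 = 1.375, R_n = 35.888 kips/bolt. φR_n = 0.75 × (1×30.178 + 4×35.888) = 130.3 kips.
Tension yield (gross): A_g = 5.9375×0.375 = 2.2266 in². φR_n = 0.90 × 36 × 2.2266 = 72.1 kips.
Governing: min(139.2, 130.3, 72.1) = 72.1 kips → gross-section yield.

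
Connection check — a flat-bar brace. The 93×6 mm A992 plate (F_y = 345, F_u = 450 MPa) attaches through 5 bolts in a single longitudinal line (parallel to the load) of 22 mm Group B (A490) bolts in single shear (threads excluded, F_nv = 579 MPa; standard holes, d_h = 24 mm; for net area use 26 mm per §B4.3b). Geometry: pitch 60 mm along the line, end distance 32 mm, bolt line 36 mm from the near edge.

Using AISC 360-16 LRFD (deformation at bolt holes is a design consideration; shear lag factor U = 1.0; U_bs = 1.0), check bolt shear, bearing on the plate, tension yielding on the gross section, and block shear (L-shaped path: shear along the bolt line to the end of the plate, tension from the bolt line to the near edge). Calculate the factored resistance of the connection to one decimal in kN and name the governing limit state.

Bolt shear: A_b = π(22)²/4 = 380.13 mm². φR_n = 0.75 × 579 × 380.13 × 5 × 1 = 825.4 kN.
Bearing (6 mm plate, F_u = 450 MPa): end bolts L_c = 32 − 24/2 = 20, R_n = min(1.2×20×6×450, 2.4×22×6×450) = 64.8 kN/bolt; interior L_c = 60 − 24 = 36, R_n = 116.64 kN/bolt. φR_n = 0.75 × (1×64.8 + 4×116.64) = 398.5 kN.
Tension yield (gross): A_g = 93×6 = 558 mm². φR_n = 0.90 × 345 × 558 = 173.3 kN.
Block shear: shear path 1×[32+4×60] = 1×272 mm, A_gv = 1632, A_nv = 1×(272 − 4.5×26)×6 = 930 mm²; tension to near edge: (36 − 0.5×26)×6 = 138 mm². R_n = min(0.6×450×930, 0.6×345×1632) + 1.0×450×138 = min(251.1, 337.82) + 62.1 = 313.2 kN. φR_n = 0.75 × 313.2 = 234.9 kN.
Governing: min(825.4, 398.5, 173.3, 234.9) = 173.3 kN → gross-section yield.

173.3 kN (gross-section yield governs)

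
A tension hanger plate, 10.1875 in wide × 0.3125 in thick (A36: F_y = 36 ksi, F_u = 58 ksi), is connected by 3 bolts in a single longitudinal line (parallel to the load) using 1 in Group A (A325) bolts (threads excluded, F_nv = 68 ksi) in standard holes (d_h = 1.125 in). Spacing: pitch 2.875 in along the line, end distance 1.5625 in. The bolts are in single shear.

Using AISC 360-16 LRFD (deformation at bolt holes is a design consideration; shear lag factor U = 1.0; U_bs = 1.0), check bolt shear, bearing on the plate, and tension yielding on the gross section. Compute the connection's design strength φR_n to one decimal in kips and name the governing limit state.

73.4 kips (bearing governs)

Bolt shear: A_b = π(1)²/4 = 0.7854 in². φR_n = 0.75 × 68 × 0.7854 × 3 × 1 = 120.2 kips.
Bearing (0.3125 in plate, F_u = 58 ksi): end bolts L_c = 1.5625 − 1.125/2 = 1, R_n = min(1.2×1×0.3125×58, 2.4×1×0.3125×58) = 21.75 kips/bolt; interior L_c = 2.875 − 1.125 = 1.75, R_n = 38.063 kips/bolt. φR_n = 0.75 × (1×21.75 + 2×38.063) = 73.4 kips.
Tension yield (gross): A_g = 10.1875×0.3125 = 3.1836 in². φR_n = 0.90 × 36 × 3.1836 = 103.1 kips.
Governing: min(120.2, 73.4, 103.1) = 73.4 kips → bearing.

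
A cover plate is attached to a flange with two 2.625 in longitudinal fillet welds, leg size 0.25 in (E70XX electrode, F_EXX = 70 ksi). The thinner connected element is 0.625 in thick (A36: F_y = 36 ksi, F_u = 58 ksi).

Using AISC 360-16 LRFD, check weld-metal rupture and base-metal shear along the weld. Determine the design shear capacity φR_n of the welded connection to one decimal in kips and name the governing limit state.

29.2 kips (weld metal governs)

Weld metal: throat = 0.707×0.25 = 0.17675 in, L = 2×2.625 = 5.25 in. φR_n = 0.75 × 0.6 × 70 × 0.17675 × 5.25 = 29.2 kips.
Base metal shear (0.625 in plate): yield φR_n = 1.0×0.6×36×0.625×5.25 = 70.9 kips; rupture φR_n = 0.75×0.6×58×0.625×5.25 = 85.6 kips; take 70.9 kips (yield).
Governing: min(29.2, 70.9) = 29.2 kips → weld metal.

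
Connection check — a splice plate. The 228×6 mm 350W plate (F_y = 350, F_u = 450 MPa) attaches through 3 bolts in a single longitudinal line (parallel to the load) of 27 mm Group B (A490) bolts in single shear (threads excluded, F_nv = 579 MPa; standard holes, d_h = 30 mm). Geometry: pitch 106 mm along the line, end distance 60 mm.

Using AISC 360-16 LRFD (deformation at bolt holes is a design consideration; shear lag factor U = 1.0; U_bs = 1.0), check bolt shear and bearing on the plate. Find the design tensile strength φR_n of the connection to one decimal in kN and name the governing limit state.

Bolt shear: A_b = π(27)²/4 = 572.56 mm². φR_n = 0.75 × 579 × 572.56 × 3 × 1 = 745.9 kN.
Bearing (6 mm plate, F_u = 450 MPa): end bolts L_c = 60 − 30/2 = 45, R_n = min(1.2×45×6×450, 2.4×27×6×450) = 145.8 kN/bolt; interior L_c = 106 − 30 = 76, R_n = 174.96 kN/bolt. φR_n = 0.75 × (1×145.8 + 2×174.96) = 371.8 kN.
Governing: min(745.9, 371.8) = 371.8 kN → bearing.

371.8 kN (bearing governs)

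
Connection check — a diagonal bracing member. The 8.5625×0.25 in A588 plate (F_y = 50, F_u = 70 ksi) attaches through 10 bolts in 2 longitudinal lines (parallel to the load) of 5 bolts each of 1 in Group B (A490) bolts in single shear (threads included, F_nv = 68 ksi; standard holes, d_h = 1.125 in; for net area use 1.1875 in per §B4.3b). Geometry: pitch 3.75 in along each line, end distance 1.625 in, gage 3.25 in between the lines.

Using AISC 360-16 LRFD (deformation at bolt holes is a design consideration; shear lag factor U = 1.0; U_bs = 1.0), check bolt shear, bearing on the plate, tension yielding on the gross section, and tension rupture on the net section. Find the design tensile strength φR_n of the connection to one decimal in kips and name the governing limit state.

81.2 kips (net-section rupture governs)

Bolt shear: A_b = π(1)²/4 = 0.7854 in². φR_n = 0.75 × 68 × 0.7854 × 10 × 1 = 400.6 kips.
Bearing (0.25 in plate, F_u = 70 ksi): end bolts L_c = 1.625 − 1.125/2 = 1.0625, R_n = min(1.2×1.0625×0.25×70, 2.4×1×0.25×70) = 22.313 kips/bolt; interior L_c = 3.75 − 1.125 = 2.625, R_n = 42 kips/bolt. φR_n = 0.75 × (2×22.313 + 8×42) = 285.5 kips.
Tension yield (gross): A_g = 8.5625×0.25 = 2.1406 in². φR_n = 0.90 × 50 × 2.1406 = 96.3 kips.
Tension rupture (net): A_n = (8.5625 − 2×1.1875)×0.25 = 1.5469 in² (U = 1.0, A_e = A_n). φR_n = 0.75 × 70 × 1.5469 = 81.2 kips.
Governing: min(400.6, 285.5, 96.3, 81.2) = 81.2 kips → net-section rupture.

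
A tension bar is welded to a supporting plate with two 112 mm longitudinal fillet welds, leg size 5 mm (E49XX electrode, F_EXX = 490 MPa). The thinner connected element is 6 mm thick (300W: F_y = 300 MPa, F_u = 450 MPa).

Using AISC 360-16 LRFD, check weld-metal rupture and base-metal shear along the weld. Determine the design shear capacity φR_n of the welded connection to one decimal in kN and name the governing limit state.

174.6 kN (weld metal governs)

Weld metal: throat = 0.707×5 = 3.535 mm, L = 2×112 = 224 mm. φR_n = 0.75 × 0.6 × 490 × 3.535 × 224 = 174.6 kN.
Base metal shear (6 mm plate): yield φR_n = 1.0×0.6×300×6×224 = 241.9 kN; rupture φR_n = 0.75×0.6×450×6×224 = 272.2 kN; take 241.9 kN (yield).
Governing: min(174.6, 241.9) = 174.6 kN → weld metal.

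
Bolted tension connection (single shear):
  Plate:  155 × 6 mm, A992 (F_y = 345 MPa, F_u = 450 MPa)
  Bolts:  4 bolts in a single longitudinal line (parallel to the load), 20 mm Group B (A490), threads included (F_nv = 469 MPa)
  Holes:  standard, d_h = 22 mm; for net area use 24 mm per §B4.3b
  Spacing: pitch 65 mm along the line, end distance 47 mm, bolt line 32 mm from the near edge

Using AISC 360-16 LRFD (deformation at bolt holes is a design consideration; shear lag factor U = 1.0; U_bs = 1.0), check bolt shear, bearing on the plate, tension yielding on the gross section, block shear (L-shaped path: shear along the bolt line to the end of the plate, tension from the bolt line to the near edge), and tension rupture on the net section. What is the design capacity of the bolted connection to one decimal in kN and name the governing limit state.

Bolt shear: A_b = π(20)²/4 = 314.16 mm². φR_n = 0.75 × 469 × 314.16 × 4 × 1 = 442.0 kN.
Bearing (6 mm plate, F_u = 450 MPa): end bolts L_c = 47 − 22/2 = 36, R_n = min(1.2×36×6×450, 2.4×20×6×450) = 116.64 kN/bolt; interior L_c = 65 − 22 = 43, R_n = 129.6 kN/bolt. φR_n = 0.75 × (1×116.64 + 3×129.6) = 379.1 kN.
Tension yield (gross): A_g = 155×6 = 930 mm². φR_n = 0.90 × 345 × 930 = 288.8 kN.
Block shear: shear path 1×[47+3×65] = 1×242 mm, A_gv = 1452, A_nv = 1×(242 − 3.5×24)×6 = 948 mm²; tension to near edge: (32 − 0.5×24)×6 = 120 mm². R_n = min(0.6×450×948, 0.6×345×1452) + 1.0×450×120 = min(255.96, 300.56) + 54 = 309.96 kN. φR_n = 0.75 × 309.96 = 232.5 kN.
Tension rupture (net): A_n = (155 − 1×24)×6 = 786 mm² (U = 1.0, A_e = A_n). φR_n = 0.75 × 450 × 786 = 265.3 kN.
Governing: min(442.0, 379.1, 288.8, 232.5, 265.3) = 232.5 kN → block shear.

232.5 kN (block shear governs)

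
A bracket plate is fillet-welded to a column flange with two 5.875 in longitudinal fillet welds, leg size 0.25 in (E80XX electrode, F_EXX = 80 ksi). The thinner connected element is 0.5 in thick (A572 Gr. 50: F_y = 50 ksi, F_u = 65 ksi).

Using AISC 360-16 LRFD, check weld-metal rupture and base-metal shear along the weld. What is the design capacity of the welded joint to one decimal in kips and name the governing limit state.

74.8 kips (weld metal governs)

Weld metal: throat = 0.707×0.25 = 0.17675 in, L = 2×5.875 = 11.75 in. φR_n = 0.75 × 0.6 × 80 × 0.17675 × 11.75 = 74.8 kips.
Base metal shear (0.5 in plate): yield φR_n = 1.0×0.6×50×0.5×11.75 = 176.3 kips; rupture φR_n = 0.75×0.6×65×0.5×11.75 = 171.8 kips; take 171.8 kips (rupture).
Governing: min(74.8, 171.8) = 74.8 kips → weld metal.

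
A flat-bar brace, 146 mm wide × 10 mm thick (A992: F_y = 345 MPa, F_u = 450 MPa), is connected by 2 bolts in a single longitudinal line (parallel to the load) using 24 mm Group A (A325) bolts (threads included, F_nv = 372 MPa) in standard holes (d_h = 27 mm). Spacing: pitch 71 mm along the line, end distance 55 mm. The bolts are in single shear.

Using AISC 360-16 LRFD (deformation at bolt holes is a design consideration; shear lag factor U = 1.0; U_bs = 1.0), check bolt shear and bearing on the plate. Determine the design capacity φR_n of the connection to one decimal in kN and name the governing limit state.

Bolt shear: A_b = π(24)²/4 = 452.39 mm². φR_n = 0.75 × 372 × 452.39 × 2 × 1 = 252.4 kN.
Bearing (10 mm plate, F_u = 450 MPa): end bolts L_c = 55 − 27/2 = 41.5, R_n = min(1.2×41.5×10×450, 2.4×24×10×450) = 224.1 kN/bolt; interior L_c = 71 − 27 = 44, R_n = 237.6 kN/bolt. φR_n = 0.75 × (1×224.1 + 1×237.6) = 346.3 kN.
Governing: min(252.4, 346.3) = 252.4 kN → bolt shear.

252.4 kN (bolt shear governs)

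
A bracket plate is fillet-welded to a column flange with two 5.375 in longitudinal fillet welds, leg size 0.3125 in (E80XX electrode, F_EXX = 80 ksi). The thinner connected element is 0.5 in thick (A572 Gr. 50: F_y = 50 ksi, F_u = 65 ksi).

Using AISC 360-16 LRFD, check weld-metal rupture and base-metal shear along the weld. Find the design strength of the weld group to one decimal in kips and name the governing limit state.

85.5 kips (weld metal governs)

Weld metal: throat = 0.707×0.3125 = 0.22094 in, L = 2×5.375 = 10.75 in. φR_n = 0.75 × 0.6 × 80 × 0.22094 × 10.75 = 85.5 kips.
Base metal shear (0.5 in plate): yield φR_n = 1.0×0.6×50×0.5×10.75 = 161.3 kips; rupture φR_n = 0.75×0.6×65×0.5×10.75 = 157.2 kips; take 157.2 kips (rupture).
Governing: min(85.5, 157.2) = 85.5 kips → weld metal.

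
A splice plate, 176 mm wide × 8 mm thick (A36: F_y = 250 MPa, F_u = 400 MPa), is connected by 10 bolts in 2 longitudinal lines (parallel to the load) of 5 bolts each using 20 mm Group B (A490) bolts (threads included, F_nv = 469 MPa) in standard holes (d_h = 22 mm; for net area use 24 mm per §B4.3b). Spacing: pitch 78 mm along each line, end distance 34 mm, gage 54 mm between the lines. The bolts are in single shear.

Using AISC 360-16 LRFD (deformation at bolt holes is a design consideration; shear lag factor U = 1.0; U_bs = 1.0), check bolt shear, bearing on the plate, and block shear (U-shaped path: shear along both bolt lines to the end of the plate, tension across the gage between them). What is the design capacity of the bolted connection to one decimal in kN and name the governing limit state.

694.8 kN (block shear governs)

Bolt shear: A_b = π(20)²/4 = 314.16 mm². φR_n = 0.75 × 469 × 314.16 × 10 × 1 = 1105.1 kN.
Bearing (8 mm plate, F_u = 400 MPa): end bolts L_c = 34 − 22/2 = 23, R_n = min(1.2×23×8×400, 2.4×20×8×400) = 88.32 kN/bolt; interior L_c = 78 − 22 = 56, R_n = 153.6 kN/bolt. φR_n = 0.75 × (2×88.32 + 8×153.6) = 1054.1 kN.
Block shear: shear path 2×[34+4×78] = 2×346 mm, A_gv = 5536, A_nv = 2×(346 − 4.5×24)×8 = 3808 mm²; tension across gage: (54 − 1×24)×8 = 240 mm². R_n = min(0.6×400×3808, 0.6×250×5536) + 1.0×400×240 = min(913.92, 830.4) + 96 = 926.4 kN. φR_n = 0.75 × 926.4 = 694.8 kN.
Governing: min(1105.1, 1054.1, 694.8) = 694.8 kN → block shear.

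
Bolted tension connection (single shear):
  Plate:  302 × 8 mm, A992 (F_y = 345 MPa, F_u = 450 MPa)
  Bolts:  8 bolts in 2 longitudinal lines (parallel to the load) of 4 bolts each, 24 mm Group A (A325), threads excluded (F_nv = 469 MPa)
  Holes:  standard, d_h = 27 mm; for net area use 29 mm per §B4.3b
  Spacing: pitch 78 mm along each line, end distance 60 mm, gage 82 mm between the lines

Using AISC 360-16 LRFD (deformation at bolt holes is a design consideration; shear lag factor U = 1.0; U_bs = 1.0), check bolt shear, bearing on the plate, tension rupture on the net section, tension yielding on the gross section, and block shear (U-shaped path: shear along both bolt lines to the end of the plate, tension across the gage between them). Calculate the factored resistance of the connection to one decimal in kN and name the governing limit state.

Bolt shear: A_b = π(24)²/4 = 452.39 mm². φR_n = 0.75 × 469 × 452.39 × 8 × 1 = 1273.0 kN.
Bearing (8 mm plate, F_u = 450 MPa): end bolts L_c = 60 − 27/2 = 46.5, R_n = min(1.2×46.5×8×450, 2.4×24×8×450) = 200.88 kN/bolt; interior L_c = 78 − 27 = 51, R_n = 207.36 kN/bolt. φR_n = 0.75 × (2×200.88 + 6×207.36) = 1234.4 kN.
Tension rupture (net): A_n = (302 − 2×29)×8 = 1952 mm² (U = 1.0, A_e = A_n). φR_n = 0.75 × 450 × 1952 = 658.8 kN.
Tension yield (gross): A_g = 302×8 = 2416 mm². φR_n = 0.90 × 345 × 2416 = 750.2 kN.
Block shear: shear path 2×[60+3×78] = 2×294 mm, A_gv = 4704, A_nv = 2×(294 − 3.5×29)×8 = 3080 mm²; tension across gage: (82 − 1×29)×8 = 424 mm². R_n = min(0.6×450×3080, 0.6×345×4704) + 1.0×450×424 = min(831.6, 973.73) + 190.8 = 1022.4 kN. φR_n = 0.75 × 1022.4 = 766.8 kN.
Governing: min(1273.0, 1234.4, 658.8, 750.2, 766.8) = 658.8 kN → net-section rupture.

658.8 kN (net-section rupture governs)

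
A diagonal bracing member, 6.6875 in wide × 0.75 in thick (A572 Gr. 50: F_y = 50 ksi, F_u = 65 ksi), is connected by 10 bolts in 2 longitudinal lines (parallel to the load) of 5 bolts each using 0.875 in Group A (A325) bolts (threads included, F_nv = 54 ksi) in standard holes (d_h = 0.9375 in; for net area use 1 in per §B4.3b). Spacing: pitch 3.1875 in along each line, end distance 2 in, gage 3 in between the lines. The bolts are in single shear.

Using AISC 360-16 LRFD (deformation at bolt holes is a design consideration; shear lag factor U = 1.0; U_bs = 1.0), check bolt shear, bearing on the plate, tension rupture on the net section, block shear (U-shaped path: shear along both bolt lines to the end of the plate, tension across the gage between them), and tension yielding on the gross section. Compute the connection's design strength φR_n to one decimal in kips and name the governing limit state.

171.4 kips (net-section rupture governs)

Bolt shear: A_b = π(0.875)²/4 = 0.60132 in². φR_n = 0.75 × 54 × 0.60132 × 10 × 1 = 243.5 kips.
Bearing (0.75 in plate, F_u = 65 ksi): end bolts L_c = 2 − 0.9375/2 = 1.53125, R_n = min(1.2×1.53125×0.75×65, 2.4×0.875×0.75×65) = 89.578 kips/bolt; interior L_c = 3.1875 − 0.9375 = 2.25, R_n = 102.38 kips/bolt. φR_n = 0.75 × (2×89.578 + 8×102.38) = 748.6 kips.
Tension rupture (net): A_n = (6.6875 − 2×1)×0.75 = 3.5156 in² (U = 1.0, A_e = A_n). φR_n = 0.75 × 65 × 3.5156 = 171.4 kips.
Block shear: shear path 2×[2+4×3.1875] = 2×14.75 in, A_gv = 22.125, A_nv = 2×(14.75 − 4.5×1)×0.75 = 15.375 in²; tension across gage: (3 − 1×1)×0.75 = 1.5 in². R_n = min(0.6×65×15.375, 0.6×50×22.125) + 1.0×65×1.5 = min(599.63, 663.75) + 97.5 = 697.13 kips. φR_n = 0.75 × 697.13 = 522.8 kips.
Tension yield (gross): A_g = 6.6875×0.75 = 5.0156 in². φR_n = 0.90 × 50 × 5.0156 = 225.7 kips.
Governing: min(243.5, 748.6, 171.4, 522.8, 225.7) = 171.4 kips → net-section rupture.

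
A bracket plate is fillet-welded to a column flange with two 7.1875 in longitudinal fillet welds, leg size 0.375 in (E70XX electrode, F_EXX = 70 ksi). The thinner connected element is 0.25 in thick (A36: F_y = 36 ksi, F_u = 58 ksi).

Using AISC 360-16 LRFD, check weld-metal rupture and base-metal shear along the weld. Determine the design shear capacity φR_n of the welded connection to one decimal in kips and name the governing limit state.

Weld metal: throat = 0.707×0.375 = 0.26513 in, L = 2×7.1875 = 14.375 in. φR_n = 0.75 × 0.6 × 70 × 0.26513 × 14.375 = 120.1 kips.
Base metal shear (0.25 in plate): yield φR_n = 1.0×0.6×36×0.25×14.375 = 77.6 kips; rupture φR_n = 0.75×0.6×58×0.25×14.375 = 93.8 kips; take 77.6 kips (yield).
Governing: min(120.1, 77.6) = 77.6 kips → base-metal shear.

77.6 kips (base-metal shear governs)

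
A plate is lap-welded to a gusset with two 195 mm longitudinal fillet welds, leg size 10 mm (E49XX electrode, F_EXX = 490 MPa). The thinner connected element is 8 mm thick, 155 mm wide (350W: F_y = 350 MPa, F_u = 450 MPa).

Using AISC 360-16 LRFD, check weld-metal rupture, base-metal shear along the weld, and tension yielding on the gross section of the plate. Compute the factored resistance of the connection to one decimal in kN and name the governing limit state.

Weld metal: throat = 0.707×10 = 7.07 mm, L = 2×195 = 390 mm. φR_n = 0.75 × 0.6 × 490 × 7.07 × 390 = 608.0 kN.
Base metal shear (8 mm plate): yield φR_n = 1.0×0.6×350×8×390 = 655.2 kN; rupture φR_n = 0.75×0.6×450×8×390 = 631.8 kN; take 631.8 kN (rupture).
Tension yield (gross): A_g = 155×8 = 1240 mm². φR_n = 0.90 × 350 × 1240 = 390.6 kN.
Governing: min(608.0, 631.8, 390.6) = 390.6 kN → gross-section yield.

390.6 kN (gross-section yield governs)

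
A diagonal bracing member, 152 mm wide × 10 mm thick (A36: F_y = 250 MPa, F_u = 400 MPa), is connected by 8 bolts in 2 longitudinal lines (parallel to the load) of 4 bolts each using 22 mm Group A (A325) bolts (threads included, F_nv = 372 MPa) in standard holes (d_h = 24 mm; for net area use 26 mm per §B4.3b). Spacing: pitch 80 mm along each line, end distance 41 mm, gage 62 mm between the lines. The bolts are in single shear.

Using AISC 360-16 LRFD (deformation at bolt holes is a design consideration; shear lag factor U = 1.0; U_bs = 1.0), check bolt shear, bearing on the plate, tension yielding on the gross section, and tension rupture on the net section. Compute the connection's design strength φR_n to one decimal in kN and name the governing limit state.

Bolt shear: A_b = π(22)²/4 = 380.13 mm². φR_n = 0.75 × 372 × 380.13 × 8 × 1 = 848.5 kN.
Bearing (10 mm plate, F_u = 400 MPa): end bolts L_c = 41 − 24/2 = 29, R_n = min(1.2×29×10×400, 2.4×22×10×400) = 139.2 kN/bolt; interior L_c = 80 − 24 = 56, R_n = 211.2 kN/bolt. φR_n = 0.75 × (2×139.2 + 6×211.2) = 1159.2 kN.
Tension yield (gross): A_g = 152×10 = 1520 mm². φR_n = 0.90 × 250 × 1520 = 342.0 kN.
Tension rupture (net): A_n = (152 − 2×26)×10 = 1000 mm² (U = 1.0, A_e = A_n). φR_n = 0.75 × 400 × 1000 = 300.0 kN.
Governing: min(848.5, 1159.2, 342.0, 300.0) = 300.0 kN → net-section rupture.

300.0 kN (net-section rupture governs)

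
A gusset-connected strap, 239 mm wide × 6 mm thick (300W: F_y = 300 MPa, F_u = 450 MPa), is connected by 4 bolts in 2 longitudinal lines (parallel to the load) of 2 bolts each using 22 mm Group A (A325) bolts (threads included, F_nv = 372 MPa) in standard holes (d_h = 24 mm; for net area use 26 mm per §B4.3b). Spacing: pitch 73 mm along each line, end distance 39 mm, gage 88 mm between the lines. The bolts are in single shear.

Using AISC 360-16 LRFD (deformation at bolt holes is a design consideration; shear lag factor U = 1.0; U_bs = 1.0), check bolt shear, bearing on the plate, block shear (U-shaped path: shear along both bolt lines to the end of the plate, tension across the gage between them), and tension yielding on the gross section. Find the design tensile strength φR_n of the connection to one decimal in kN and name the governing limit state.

302.9 kN (block shear governs)

Bolt shear: A_b = π(22)²/4 = 380.13 mm². φR_n = 0.75 × 372 × 380.13 × 4 × 1 = 424.2 kN.
Bearing (6 mm plate, F_u = 450 MPa): end bolts L_c = 39 − 24/2 = 27, R_n = min(1.2×27×6×450, 2.4×22×6×450) = 87.48 kN/bolt; interior L_c = 73 − 24 = 49, R_n = 142.56 kN/bolt. φR_n = 0.75 × (2×87.48 + 2×142.56) = 345.1 kN.
Block shear: shear path 2×[39+1×73] = 2×112 mm, A_gv = 1344, A_nv = 2×(112 − 1.5×26)×6 = 876 mm²; tension across gage: (88 − 1×26)×6 = 372 mm². R_n = min(0.6×450×876, 0.6×300×1344) + 1.0×450×372 = min(236.52, 241.92) + 167.4 = 403.92 kN. φR_n = 0.75 × 403.92 = 302.9 kN.
Tension yield (gross): A_g = 239×6 = 1434 mm². φR_n = 0.90 × 300 × 1434 = 387.2 kN.
Governing: min(424.2, 345.1, 302.9, 387.2) = 302.9 kN → block shear.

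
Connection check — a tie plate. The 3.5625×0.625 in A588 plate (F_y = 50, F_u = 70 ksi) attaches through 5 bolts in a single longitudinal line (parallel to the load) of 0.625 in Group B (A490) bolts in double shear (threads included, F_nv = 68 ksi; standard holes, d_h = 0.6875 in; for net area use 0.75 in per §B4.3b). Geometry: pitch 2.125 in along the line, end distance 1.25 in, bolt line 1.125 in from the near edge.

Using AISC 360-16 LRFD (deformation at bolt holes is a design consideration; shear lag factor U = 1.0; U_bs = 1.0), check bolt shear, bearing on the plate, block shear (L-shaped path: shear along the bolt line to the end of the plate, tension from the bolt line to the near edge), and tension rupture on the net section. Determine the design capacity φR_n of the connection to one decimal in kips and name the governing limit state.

Bolt shear: A_b = π(0.625)²/4 = 0.3068 in². φR_n = 0.75 × 68 × 0.3068 × 5 × 2 = 156.5 kips.
Bearing (0.625 in plate, F_u = 70 ksi): end bolts L_c = 1.25 − 0.6875/2 = 0.90625, R_n = min(1.2×0.90625×0.625×70, 2.4×0.625×0.625×70) = 47.578 kips/bolt; interior L_c = 2.125 − 0.6875 = 1.4375, R_n = 65.625 kips/bolt. φR_n = 0.75 × (1×47.578 + 4×65.625) = 232.6 kips.
Block shear: shear path 1×[1.25+4×2.125] = 1×9.75 in, A_gv = 6.0938, A_nv = 1×(9.75 − 4.5×0.75)×0.625 = 3.9844 in²; tension to near edge: (1.125 − 0.5×0.75)×0.625 = 0.46875 in². R_n = min(0.6×70×3.9844, 0.6×50×6.0938) + 1.0×70×0.46875 = min(167.34, 182.81) + 32.813 = 200.15 kips. φR_n = 0.75 × 200.15 = 150.1 kips.
Tension rupture (net): A_n = (3.5625 − 1×0.75)×0.625 = 1.7578 in² (U = 1.0, A_e = A_n). φR_n = 0.75 × 70 × 1.7578 = 92.3 kips.
Governing: min(156.5, 232.6, 150.1, 92.3) = 92.3 kips → net-section rupture.

92.3 kips (net-section rupture governs)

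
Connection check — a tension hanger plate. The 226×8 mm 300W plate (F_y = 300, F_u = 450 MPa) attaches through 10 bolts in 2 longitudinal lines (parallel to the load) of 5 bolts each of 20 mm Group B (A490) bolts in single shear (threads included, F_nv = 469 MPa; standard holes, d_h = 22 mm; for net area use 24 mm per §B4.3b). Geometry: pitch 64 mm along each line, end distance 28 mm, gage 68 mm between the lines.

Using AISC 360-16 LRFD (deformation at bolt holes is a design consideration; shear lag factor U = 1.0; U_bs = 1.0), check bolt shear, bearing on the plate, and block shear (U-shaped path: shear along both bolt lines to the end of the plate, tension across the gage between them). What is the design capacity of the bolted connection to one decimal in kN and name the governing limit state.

Bolt shear: A_b = π(20)²/4 = 314.16 mm². φR_n = 0.75 × 469 × 314.16 × 10 × 1 = 1105.1 kN.
Bearing (8 mm plate, F_u = 450 MPa): end bolts L_c = 28 − 22/2 = 17, R_n = min(1.2×17×8×450, 2.4×20×8×450) = 73.44 kN/bolt; interior L_c = 64 − 22 = 42, R_n = 172.8 kN/bolt. φR_n = 0.75 × (2×73.44 + 8×172.8) = 1147.0 kN.
Block shear: shear path 2×[28+4×64] = 2×284 mm, A_gv = 4544, A_nv = 2×(284 − 4.5×24)×8 = 2816 mm²; tension across gage: (68 − 1×24)×8 = 352 mm². R_n = min(0.6×450×2816, 0.6×300×4544) + 1.0×450×352 = min(760.32, 817.92) + 158.4 = 918.72 kN. φR_n = 0.75 × 918.72 = 689.0 kN.
Governing: min(1105.1, 1147.0, 689.0) = 689.0 kN → block shear.

689.0 kN (block shear governs)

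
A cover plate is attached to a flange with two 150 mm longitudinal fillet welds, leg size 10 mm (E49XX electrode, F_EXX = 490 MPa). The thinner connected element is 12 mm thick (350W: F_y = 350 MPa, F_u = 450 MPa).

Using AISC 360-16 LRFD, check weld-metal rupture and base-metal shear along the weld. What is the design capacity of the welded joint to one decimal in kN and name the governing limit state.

467.7 kN (weld metal governs)

Weld metal: throat = 0.707×10 = 7.07 mm, L = 2×150 = 300 mm. φR_n = 0.75 × 0.6 × 490 × 7.07 × 300 = 467.7 kN.
Base metal shear (12 mm plate): yield φR_n = 1.0×0.6×350×12×300 = 756.0 kN; rupture φR_n = 0.75×0.6×450×12×300 = 729.0 kN; take 729.0 kN (rupture).
Governing: min(467.7, 729.0) = 467.7 kN → weld metal.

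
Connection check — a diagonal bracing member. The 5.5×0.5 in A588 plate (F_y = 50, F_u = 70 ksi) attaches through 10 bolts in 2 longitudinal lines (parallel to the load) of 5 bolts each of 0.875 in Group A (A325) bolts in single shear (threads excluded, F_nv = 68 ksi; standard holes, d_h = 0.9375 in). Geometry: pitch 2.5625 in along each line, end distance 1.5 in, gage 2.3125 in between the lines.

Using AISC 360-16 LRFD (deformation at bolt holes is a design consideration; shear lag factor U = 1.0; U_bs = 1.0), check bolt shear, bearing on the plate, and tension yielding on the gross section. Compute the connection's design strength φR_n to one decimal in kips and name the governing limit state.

Bolt shear: A_b = π(0.875)²/4 = 0.60132 in². φR_n = 0.75 × 68 × 0.60132 × 10 × 1 = 306.7 kips.
Bearing (0.5 in plate, F_u = 70 ksi): end bolts L_c = 1.5 − 0.9375/2 = 1.03125, R_n = min(1.2×1.03125×0.5×70, 2.4×0.875×0.5×70) = 43.313 kips/bolt; interior L_c = 2.5625 − 0.9375 = 1.625, R_n = 68.25 kips/bolt. φR_n = 0.75 × (2×43.313 + 8×68.25) = 474.5 kips.
Tension yield (gross): A_g = 5.5×0.5 = 2.75 in². φR_n = 0.90 × 50 × 2.75 = 123.8 kips.
Governing: min(306.7, 474.5, 123.8) = 123.8 kips → gross-section yield.

123.8 kips (gross-section yield governs)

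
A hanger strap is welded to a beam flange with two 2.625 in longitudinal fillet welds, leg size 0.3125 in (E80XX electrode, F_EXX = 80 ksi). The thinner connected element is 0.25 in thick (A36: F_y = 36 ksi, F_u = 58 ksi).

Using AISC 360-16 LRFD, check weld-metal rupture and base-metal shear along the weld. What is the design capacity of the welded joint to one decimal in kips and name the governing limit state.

Weld metal: throat = 0.707×0.3125 = 0.22094 in, L = 2×2.625 = 5.25 in. φR_n = 0.75 × 0.6 × 80 × 0.22094 × 5.25 = 41.8 kips.
Base metal shear (0.25 in plate): yield φR_n = 1.0×0.6×36×0.25×5.25 = 28.4 kips; rupture φR_n = 0.75×0.6×58×0.25×5.25 = 34.3 kips; take 28.4 kips (yield).
Governing: min(41.8, 28.4) = 28.4 kips → base-metal shear.

28.4 kips (base-metal shear governs)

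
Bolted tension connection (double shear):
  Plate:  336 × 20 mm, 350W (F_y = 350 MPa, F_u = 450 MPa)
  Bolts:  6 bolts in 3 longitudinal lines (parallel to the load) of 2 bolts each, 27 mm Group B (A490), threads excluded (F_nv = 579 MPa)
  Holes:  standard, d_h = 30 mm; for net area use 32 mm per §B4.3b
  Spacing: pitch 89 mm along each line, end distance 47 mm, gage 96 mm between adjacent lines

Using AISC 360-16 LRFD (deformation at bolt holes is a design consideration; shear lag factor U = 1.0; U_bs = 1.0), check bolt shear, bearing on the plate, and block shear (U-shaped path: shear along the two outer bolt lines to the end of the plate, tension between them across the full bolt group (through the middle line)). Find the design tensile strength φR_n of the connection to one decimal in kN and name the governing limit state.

1576.8 kN (block shear governs)

Bolt shear: A_b = π(27)²/4 = 572.56 mm². φR_n = 0.75 × 579 × 572.56 × 6 × 2 = 2983.6 kN.
Bearing (20 mm plate, F_u = 450 MPa): end bolts L_c = 47 − 30/2 = 32, R_n = min(1.2×32×20×450, 2.4×27×20×450) = 345.6 kN/bolt; interior L_c = 89 − 30 = 59, R_n = 583.2 kN/bolt. φR_n = 0.75 × (3×345.6 + 3×583.2) = 2089.8 kN.
Block shear: shear path 2×[47+1×89] = 2×136 mm, A_gv = 5440, A_nv = 2×(136 − 1.5×32)×20 = 3520 mm²; tension across gage: (192 − 2×32)×20 = 2560 mm². R_n = min(0.6×450×3520, 0.6×350×5440) + 1.0×450×2560 = min(950.4, 1142.4) + 1152 = 2102.4 kN. φR_n = 0.75 × 2102.4 = 1576.8 kN.
Governing: min(2983.6, 2089.8, 1576.8) = 1576.8 kN → block shear.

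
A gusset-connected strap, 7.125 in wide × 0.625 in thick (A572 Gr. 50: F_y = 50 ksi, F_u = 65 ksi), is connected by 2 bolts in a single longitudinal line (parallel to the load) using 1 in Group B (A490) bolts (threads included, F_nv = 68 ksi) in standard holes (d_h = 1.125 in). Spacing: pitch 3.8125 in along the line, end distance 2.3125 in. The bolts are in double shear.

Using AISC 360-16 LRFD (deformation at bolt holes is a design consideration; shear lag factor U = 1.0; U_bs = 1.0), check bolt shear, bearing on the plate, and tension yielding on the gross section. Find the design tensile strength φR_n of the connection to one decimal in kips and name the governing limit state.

Bolt shear: A_b = π(1)²/4 = 0.7854 in². φR_n = 0.75 × 68 × 0.7854 × 2 × 2 = 160.2 kips.
Bearing (0.625 in plate, F_u = 65 ksi): end bolts L_c = 2.3125 − 1.125/2 = 1.75, R_n = min(1.2×1.75×0.625×65, 2.4×1×0.625×65) = 85.313 kips/bolt; interior L_c = 3.8125 − 1.125 = 2.6875, R_n = 97.5 kips/bolt. φR_n = 0.75 × (1×85.313 + 1×97.5) = 137.1 kips.
Tension yield (gross): A_g = 7.125×0.625 = 4.4531 in². φR_n = 0.90 × 50 × 4.4531 = 200.4 kips.
Governing: min(160.2, 137.1, 200.4) = 137.1 kips → bearing.

137.1 kips (bearing governs)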